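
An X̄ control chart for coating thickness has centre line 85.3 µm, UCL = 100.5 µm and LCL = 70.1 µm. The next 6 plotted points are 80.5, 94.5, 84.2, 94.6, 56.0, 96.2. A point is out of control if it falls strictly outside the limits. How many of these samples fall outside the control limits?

1

Compare each point to [70.1, 100.5]: sample 5 = 56.0 < LCL.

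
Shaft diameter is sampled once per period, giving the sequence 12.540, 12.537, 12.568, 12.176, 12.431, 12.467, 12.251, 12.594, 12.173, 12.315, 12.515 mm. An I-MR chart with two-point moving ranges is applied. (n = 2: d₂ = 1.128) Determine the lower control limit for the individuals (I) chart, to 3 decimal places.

X̄ = (12.540 + 12.537 + 12.568 + 12.176 + 12.431 + 12.467 + 12.251 + 12.594 + 12.173 + 12.315 + 12.515) / 11 = 12.4152
Moving ranges: 0.003, 0.031, 0.392, 0.255, 0.036, 0.216, 0.343, 0.421, 0.142, 0.200; M̄R̄ = 2.0390 / 10 = 0.2039
LCL = X̄ − 3·M̄R̄/d₂ = 12.4152 − 3 × 0.2039 / 1.128 = 11.8729

11.873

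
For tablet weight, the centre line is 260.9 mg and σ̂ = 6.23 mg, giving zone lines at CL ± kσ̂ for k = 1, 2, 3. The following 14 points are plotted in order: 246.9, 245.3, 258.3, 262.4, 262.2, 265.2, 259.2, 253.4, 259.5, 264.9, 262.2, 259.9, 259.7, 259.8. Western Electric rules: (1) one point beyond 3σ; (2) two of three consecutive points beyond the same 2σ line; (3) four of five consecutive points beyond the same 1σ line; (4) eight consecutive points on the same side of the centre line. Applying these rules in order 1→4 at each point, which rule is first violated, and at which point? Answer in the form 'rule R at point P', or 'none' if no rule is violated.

rule 2 at point 2

Zone of each point (C = within 1σ̂, B = 1σ̂–2σ̂, A = 2σ̂–3σ̂, * = beyond 3σ̂; sign = side of CL): 1:-A, 2:-A, 3:-C, 4:+C, 5:+C, 6:+C, 7:-C, 8:-B, 9:-C, 10:+C, 11:+C, 12:-C, 13:-C, 14:-C
Rule 2 (two of three consecutive points beyond the same 2σ limit) is satisfied at point 2.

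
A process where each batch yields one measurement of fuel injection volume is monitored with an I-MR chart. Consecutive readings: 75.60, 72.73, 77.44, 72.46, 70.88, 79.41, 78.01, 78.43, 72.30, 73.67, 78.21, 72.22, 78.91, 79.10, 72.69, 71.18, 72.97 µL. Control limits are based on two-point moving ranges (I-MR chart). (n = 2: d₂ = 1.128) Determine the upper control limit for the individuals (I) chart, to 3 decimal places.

X̄ = (75.60 + 72.73 + 77.44 + 72.46 + 70.88 + 79.41 + 78.01 + 78.43 + 72.30 + 73.67 + 78.21 + 72.22 + 78.91 + 79.10 + 72.69 + 71.18 + 72.97) / 17 = 75.0712
Moving ranges: 2.87, 4.71, 4.98, 1.58, 8.53, 1.40, 0.42, 6.13, 1.37, 4.54, 5.99, 6.69, 0.19, 6.41, 1.51, 1.79; M̄R̄ = 59.1100 / 16 = 3.6944
UCL = X̄ + 3·M̄R̄/d₂ = 75.0712 + 3 × 3.6944 / 1.128 = 84.8966

84.897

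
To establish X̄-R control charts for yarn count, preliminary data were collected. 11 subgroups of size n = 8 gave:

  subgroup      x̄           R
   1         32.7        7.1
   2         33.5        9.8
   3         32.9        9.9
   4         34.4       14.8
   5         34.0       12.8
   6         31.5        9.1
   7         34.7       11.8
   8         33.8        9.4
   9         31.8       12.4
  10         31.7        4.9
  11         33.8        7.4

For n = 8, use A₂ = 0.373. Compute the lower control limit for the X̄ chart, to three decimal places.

X̄̄ = (32.7 + 33.5 + 32.9 + 34.4 + 34.0 + 31.5 + 34.7 + 33.8 + 31.8 + 31.7 + 33.8) / 11 = 364.8000 / 11 = 33.1636
R̄ = (7.1 + 9.8 + 9.9 + 14.8 + 12.8 + 9.1 + 11.8 + 9.4 + 12.4 + 4.9 + 7.4) / 11 = 109.4000 / 11 = 9.9455
LCL = X̄̄ − A₂·R̄ = 33.1636 − 0.373 × 9.9455 = 29.4540

29.454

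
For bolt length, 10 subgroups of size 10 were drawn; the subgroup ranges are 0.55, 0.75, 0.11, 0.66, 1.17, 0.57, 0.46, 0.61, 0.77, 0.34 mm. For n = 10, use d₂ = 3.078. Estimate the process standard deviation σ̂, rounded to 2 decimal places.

0.19

R̄ = (0.55 + 0.75 + 0.11 + 0.66 + 1.17 + 0.57 + 0.46 + 0.61 + 0.77 + 0.34) / 10 = 0.5990
σ̂ = R̄ / d₂ = 0.5990 / 3.078 = 0.1946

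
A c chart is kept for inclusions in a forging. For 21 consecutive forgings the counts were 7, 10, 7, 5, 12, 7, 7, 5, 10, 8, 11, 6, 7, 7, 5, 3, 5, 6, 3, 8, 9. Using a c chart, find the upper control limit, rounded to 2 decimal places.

15.01

c̄ = (7 + 10 + 7 + 5 + 12 + 7 + 7 + 5 + 10 + 8 + 11 + 6 + 7 + 7 + 5 + 3 + 5 + 6 + 3 + 8 + 9) / 21 = 148 / 21 = 7.0476
UCL = c̄ + 3√c̄ = 7.0476 + 3 × √7.0476 = 7.0476 + 3 × 2.6547 = 15.0118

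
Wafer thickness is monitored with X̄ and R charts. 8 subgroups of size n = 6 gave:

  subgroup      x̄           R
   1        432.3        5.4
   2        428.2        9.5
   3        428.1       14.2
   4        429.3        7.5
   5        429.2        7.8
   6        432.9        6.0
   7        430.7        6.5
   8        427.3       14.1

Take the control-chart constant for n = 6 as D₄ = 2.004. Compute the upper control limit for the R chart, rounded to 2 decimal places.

R̄ = (5.4 + 9.5 + 14.2 + 7.5 + 7.8 + 6.0 + 6.5 + 14.1) / 8 = 71.0000 / 8 = 8.8750
UCL_R = D₄·R̄ = 2.004 × 8.8750 = 17.7855

17.79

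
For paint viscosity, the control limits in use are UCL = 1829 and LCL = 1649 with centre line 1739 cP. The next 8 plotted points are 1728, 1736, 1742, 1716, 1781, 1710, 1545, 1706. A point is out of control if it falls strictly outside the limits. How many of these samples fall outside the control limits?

1

Compare each point to [1649, 1829]: sample 7 = 1545 < LCL.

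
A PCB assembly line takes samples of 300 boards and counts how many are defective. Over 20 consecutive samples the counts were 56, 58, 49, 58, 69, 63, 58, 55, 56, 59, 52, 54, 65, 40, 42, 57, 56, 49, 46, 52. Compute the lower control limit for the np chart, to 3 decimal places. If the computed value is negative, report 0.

34.637

p̄ = Σdᵢ / (k·n) = 1094 / (20 × 300) = 0.18233
LCL = np̄ − 3·√(np̄(1−p̄)) = 54.7000 − 3 × 6.6878 = 34.6367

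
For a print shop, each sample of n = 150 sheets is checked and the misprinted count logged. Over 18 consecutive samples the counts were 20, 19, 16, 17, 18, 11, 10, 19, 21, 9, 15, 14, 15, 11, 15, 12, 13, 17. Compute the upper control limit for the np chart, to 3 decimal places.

26.170

p̄ = Σdᵢ / (k·n) = 272 / (18 × 150) = 0.10074
UCL = np̄ + 3·√(np̄(1−p̄)) = 15.1111 + 3 × √(15.1111×0.89926) = 15.1111 + 3 × 3.6863 = 26.1700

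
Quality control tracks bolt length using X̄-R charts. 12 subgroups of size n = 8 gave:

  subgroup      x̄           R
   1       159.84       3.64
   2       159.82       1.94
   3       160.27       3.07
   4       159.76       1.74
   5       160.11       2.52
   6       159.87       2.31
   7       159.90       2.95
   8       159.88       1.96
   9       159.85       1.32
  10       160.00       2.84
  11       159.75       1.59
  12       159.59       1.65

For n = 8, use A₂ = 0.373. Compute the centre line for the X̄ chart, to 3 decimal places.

X̄̄ = (159.84 + 159.82 + 160.27 + 159.76 + 160.11 + 159.87 + 159.90 + 159.88 + 159.85 + 160.00 + 159.75 + 159.59) / 12 = 1918.6400 / 12 = 159.8867
CL = X̄̄ = 159.8867

159.887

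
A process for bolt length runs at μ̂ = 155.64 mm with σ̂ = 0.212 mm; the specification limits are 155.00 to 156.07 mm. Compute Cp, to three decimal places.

0.841

Cp = (USL − LSL) / (6σ̂) = (156.07 − 155.00) / (6 × 0.212) = 1.0700 / 1.2720 = 0.8412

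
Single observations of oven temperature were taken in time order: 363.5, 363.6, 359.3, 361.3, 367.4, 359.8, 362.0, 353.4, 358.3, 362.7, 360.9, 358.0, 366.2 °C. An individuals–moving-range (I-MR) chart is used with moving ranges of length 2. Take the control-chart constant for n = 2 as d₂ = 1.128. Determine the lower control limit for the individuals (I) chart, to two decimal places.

X̄ = (363.5 + 363.6 + 359.3 + 361.3 + 367.4 + 359.8 + 362.0 + 353.4 + 358.3 + 362.7 + 360.9 + 358.0 + 366.2) / 13 = 361.2615
Moving ranges: 0.1, 4.3, 2.0, 6.1, 7.6, 2.2, 8.6, 4.9, 4.4, 1.8, 2.9, 8.2; M̄R̄ = 53.1000 / 12 = 4.4250
LCL = X̄ − 3·M̄R̄/d₂ = 361.2615 − 3 × 4.4250 / 1.128 = 349.4929

349.49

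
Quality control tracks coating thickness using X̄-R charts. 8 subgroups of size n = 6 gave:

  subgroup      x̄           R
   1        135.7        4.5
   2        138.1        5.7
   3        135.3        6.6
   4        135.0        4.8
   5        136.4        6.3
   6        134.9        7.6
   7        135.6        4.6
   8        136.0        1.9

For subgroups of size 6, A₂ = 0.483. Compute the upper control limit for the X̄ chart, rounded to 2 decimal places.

138.41

X̄̄ = (135.7 + 138.1 + 135.3 + 135.0 + 136.4 + 134.9 + 135.6 + 136.0) / 8 = 1087.0000 / 8 = 135.8750
R̄ = (4.5 + 5.7 + 6.6 + 4.8 + 6.3 + 7.6 + 4.6 + 1.9) / 8 = 42.0000 / 8 = 5.2500
UCL = X̄̄ + A₂·R̄ = 135.8750 + 0.483 × 5.2500 = 138.4108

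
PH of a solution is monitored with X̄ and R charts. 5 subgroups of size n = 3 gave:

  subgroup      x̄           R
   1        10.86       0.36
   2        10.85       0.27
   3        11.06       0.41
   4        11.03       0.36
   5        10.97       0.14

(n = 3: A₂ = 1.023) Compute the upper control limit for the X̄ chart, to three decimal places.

11.269

X̄̄ = (10.86 + 10.85 + 11.06 + 11.03 + 10.97) / 5 = 54.7700 / 5 = 10.9540
R̄ = (0.36 + 0.27 + 0.41 + 0.36 + 0.14) / 5 = 1.5400 / 5 = 0.3080
UCL = X̄̄ + A₂·R̄ = 10.9540 + 1.023 × 0.3080 = 11.2691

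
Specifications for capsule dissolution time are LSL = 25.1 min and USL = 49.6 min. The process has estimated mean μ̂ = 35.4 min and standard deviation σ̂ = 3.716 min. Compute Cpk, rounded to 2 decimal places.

0.92

Cpu = (USL − μ̂) / (3σ̂) = (49.6 − 35.4) / (3 × 3.716) = 1.2738; Cpl = (μ̂ − LSL) / (3σ̂) = (35.4 − 25.1) / (3 × 3.716) = 0.9239; Cpk = min(Cpu, Cpl) = 0.9239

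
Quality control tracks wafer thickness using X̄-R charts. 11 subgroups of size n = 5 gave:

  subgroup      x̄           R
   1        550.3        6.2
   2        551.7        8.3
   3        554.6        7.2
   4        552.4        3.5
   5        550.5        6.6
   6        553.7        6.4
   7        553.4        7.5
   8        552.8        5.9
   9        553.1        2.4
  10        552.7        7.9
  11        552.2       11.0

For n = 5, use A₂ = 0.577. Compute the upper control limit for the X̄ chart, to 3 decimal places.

X̄̄ = (550.3 + 551.7 + 554.6 + 552.4 + 550.5 + 553.7 + 553.4 + 552.8 + 553.1 + 552.7 + 552.2) / 11 = 6077.4000 / 11 = 552.4909
R̄ = (6.2 + 8.3 + 7.2 + 3.5 + 6.6 + 6.4 + 7.5 + 5.9 + 2.4 + 7.9 + 11.0) / 11 = 72.9000 / 11 = 6.6273
UCL = X̄̄ + A₂·R̄ = 552.4909 + 0.577 × 6.6273 = 556.3148

556.315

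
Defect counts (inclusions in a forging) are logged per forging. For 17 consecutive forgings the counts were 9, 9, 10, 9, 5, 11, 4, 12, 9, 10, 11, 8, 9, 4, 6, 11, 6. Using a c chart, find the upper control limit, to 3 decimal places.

17.113

c̄ = (9 + 9 + 10 + 9 + 5 + 11 + 4 + 12 + 9 + 10 + 11 + 8 + 9 + 4 + 6 + 11 + 6) / 17 = 143 / 17 = 8.4118
UCL = c̄ + 3√c̄ = 8.4118 + 3 × √8.4118 = 8.4118 + 3 × 2.9003 = 17.1127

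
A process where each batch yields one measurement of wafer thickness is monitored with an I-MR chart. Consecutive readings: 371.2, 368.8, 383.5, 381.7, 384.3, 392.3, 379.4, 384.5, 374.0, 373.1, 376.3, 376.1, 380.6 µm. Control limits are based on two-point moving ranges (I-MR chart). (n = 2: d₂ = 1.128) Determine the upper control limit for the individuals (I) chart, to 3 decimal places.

393.713

X̄ = (371.2 + 368.8 + 383.5 + 381.7 + 384.3 + 392.3 + 379.4 + 384.5 + 374.0 + 373.1 + 376.3 + 376.1 + 380.6) / 13 = 378.9077
Moving ranges: 2.4, 14.7, 1.8, 2.6, 8.0, 12.9, 5.1, 10.5, 0.9, 3.2, 0.2, 4.5; M̄R̄ = 66.8000 / 12 = 5.5667
UCL = X̄ + 3·M̄R̄/d₂ = 378.9077 + 3 × 5.5667 / 1.128 = 393.7127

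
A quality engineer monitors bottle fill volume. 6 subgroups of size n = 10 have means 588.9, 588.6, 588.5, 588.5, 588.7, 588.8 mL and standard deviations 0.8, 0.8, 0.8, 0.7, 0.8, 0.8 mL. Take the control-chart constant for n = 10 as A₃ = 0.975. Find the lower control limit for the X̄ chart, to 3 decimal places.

587.903

X̄̄ = (588.9 + 588.6 + 588.5 + 588.5 + 588.7 + 588.8) / 6 = 588.6667
s̄ = (0.8 + 0.8 + 0.8 + 0.7 + 0.8 + 0.8) / 6 = 0.7833
LCL = X̄̄ − A₃·s̄ = 588.6667 − 0.975 × 0.7833 = 587.9029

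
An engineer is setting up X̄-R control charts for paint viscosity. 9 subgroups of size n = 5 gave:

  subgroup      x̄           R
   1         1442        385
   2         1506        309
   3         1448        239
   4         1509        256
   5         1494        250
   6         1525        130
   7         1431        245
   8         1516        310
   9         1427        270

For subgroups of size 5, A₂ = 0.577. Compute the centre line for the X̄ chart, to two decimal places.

X̄̄ = (1442 + 1506 + 1448 + 1509 + 1494 + 1525 + 1431 + 1516 + 1427) / 9 = 13298.0000 / 9 = 1477.5556
CL = X̄̄ = 1477.5556

1477.56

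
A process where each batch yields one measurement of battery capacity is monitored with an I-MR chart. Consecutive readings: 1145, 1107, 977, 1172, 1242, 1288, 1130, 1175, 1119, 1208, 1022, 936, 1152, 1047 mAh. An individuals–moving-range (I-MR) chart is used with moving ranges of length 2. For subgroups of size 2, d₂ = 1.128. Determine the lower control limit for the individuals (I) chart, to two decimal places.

X̄ = (1145 + 1107 + 977 + 1172 + 1242 + 1288 + 1130 + 1175 + 1119 + 1208 + 1022 + 936 + 1152 + 1047) / 14 = 1122.8571
Moving ranges: 38, 130, 195, 70, 46, 158, 45, 56, 89, 186, 86, 216, 105; M̄R̄ = 1420.0000 / 13 = 109.2308
LCL = X̄ − 3·M̄R̄/d₂ = 1122.8571 − 3 × 109.2308 / 1.128 = 832.3498

832.35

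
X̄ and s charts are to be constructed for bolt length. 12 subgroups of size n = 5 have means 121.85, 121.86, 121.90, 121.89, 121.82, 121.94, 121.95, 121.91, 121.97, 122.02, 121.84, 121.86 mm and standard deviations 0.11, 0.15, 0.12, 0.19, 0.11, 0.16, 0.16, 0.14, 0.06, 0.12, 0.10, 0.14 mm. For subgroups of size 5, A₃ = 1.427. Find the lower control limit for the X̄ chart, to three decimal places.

121.715

X̄̄ = (121.85 + 121.86 + 121.90 + 121.89 + 121.82 + 121.94 + 121.95 + 121.91 + 121.97 + 122.02 + 121.84 + 121.86) / 12 = 121.9008
s̄ = (0.11 + 0.15 + 0.12 + 0.19 + 0.11 + 0.16 + 0.16 + 0.14 + 0.06 + 0.12 + 0.10 + 0.14) / 12 = 0.1300
LCL = X̄̄ − A₃·s̄ = 121.9008 − 1.427 × 0.1300 = 121.7153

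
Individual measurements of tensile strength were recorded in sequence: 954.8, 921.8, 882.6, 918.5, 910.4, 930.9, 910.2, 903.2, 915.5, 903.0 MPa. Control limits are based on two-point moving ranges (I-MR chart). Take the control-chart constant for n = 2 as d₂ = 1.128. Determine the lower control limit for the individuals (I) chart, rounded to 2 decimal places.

859.18

X̄ = (954.8 + 921.8 + 882.6 + 918.5 + 910.4 + 930.9 + 910.2 + 903.2 + 915.5 + 903.0) / 10 = 915.0900
Moving ranges: 33.0, 39.2, 35.9, 8.1, 20.5, 20.7, 7.0, 12.3, 12.5; M̄R̄ = 189.2000 / 9 = 21.0222
LCL = X̄ − 3·M̄R̄/d₂ = 915.0900 − 3 × 21.0222 / 1.128 = 859.1798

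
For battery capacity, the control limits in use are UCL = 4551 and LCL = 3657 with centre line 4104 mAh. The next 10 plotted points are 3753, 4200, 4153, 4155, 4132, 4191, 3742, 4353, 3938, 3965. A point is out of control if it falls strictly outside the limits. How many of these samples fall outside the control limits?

All 10 points lie within [3657, 4551].

0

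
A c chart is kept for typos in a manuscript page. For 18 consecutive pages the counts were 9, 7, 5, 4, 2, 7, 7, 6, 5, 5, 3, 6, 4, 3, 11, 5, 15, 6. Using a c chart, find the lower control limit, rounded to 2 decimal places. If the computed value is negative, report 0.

c̄ = (9 + 7 + 5 + 4 + 2 + 7 + 7 + 6 + 5 + 5 + 3 + 6 + 4 + 3 + 11 + 5 + 15 + 6) / 18 = 110 / 18 = 6.1111
LCL = c̄ − 3√c̄ = 6.1111 − 3 × 2.4721 = -1.3051 → 0 (cannot be negative)

0.00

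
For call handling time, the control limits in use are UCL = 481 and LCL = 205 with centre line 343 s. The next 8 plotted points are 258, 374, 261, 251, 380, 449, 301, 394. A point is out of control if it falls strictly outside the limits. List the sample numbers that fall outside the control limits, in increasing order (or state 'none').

none

All 8 points lie within [205, 481].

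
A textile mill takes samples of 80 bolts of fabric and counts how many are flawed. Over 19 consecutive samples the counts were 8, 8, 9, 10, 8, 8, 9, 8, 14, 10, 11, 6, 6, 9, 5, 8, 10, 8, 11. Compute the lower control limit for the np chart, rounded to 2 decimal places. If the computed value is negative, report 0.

p̄ = Σdᵢ / (k·n) = 166 / (19 × 80) = 0.10921
LCL = np̄ − 3·√(np̄(1−p̄)) = 8.7368 − 3 × 2.7897 = 0.3676

0.37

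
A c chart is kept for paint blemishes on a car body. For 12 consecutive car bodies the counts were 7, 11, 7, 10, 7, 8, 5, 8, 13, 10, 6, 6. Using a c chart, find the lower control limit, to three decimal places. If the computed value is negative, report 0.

0.000

c̄ = (7 + 11 + 7 + 10 + 7 + 8 + 5 + 8 + 13 + 10 + 6 + 6) / 12 = 98 / 12 = 8.1667
LCL = c̄ − 3√c̄ = 8.1667 − 3 × 2.8577 = -0.4065 → 0 (cannot be negative)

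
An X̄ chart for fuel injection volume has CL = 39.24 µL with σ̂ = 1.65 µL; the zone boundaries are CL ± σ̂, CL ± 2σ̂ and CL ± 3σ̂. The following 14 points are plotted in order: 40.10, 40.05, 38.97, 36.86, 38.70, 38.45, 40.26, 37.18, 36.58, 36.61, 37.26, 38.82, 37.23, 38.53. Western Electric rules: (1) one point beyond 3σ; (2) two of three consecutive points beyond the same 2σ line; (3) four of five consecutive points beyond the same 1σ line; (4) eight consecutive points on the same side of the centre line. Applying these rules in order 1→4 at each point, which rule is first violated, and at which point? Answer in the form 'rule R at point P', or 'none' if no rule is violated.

rule 3 at point 11

Zone of each point (C = within 1σ̂, B = 1σ̂–2σ̂, A = 2σ̂–3σ̂, * = beyond 3σ̂; sign = side of CL): 1:+C, 2:+C, 3:-C, 4:-B, 5:-C, 6:-C, 7:+C, 8:-B, 9:-B, 10:-B, 11:-B, 12:-C, 13:-B, 14:-C
Rule 3 (four of five consecutive points beyond the same 1σ limit) is satisfied at point 11.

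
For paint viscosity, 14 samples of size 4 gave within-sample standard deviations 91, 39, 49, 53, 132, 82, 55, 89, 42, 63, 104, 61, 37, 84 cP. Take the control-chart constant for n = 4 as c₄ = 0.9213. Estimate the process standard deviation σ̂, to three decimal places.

s̄ = (91 + 39 + 49 + 53 + 132 + 82 + 55 + 89 + 42 + 63 + 104 + 61 + 37 + 84) / 14 = 70.0714
σ̂ = s̄ / c₄ = 70.0714 / 0.9213 = 76.0571

76.057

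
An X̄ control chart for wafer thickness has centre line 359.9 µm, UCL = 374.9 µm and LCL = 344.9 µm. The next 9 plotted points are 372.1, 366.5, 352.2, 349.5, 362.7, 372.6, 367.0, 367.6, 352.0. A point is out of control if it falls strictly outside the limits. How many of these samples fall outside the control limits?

0

All 9 points lie within [344.9, 374.9].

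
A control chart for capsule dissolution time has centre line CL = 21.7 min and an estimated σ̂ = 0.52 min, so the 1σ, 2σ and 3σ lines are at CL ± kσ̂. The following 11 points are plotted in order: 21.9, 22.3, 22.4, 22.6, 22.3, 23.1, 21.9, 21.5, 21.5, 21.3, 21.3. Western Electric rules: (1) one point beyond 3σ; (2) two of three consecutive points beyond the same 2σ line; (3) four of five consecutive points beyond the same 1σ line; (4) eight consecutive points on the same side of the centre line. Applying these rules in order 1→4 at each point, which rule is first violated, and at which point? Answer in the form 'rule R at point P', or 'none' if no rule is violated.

Zone of each point (C = within 1σ̂, B = 1σ̂–2σ̂, A = 2σ̂–3σ̂, * = beyond 3σ̂; sign = side of CL): 1:+C, 2:+B, 3:+B, 4:+B, 5:+B, 6:+A, 7:+C, 8:-C, 9:-C, 10:-C, 11:-C
Rule 3 (four of five consecutive points beyond the same 1σ limit) is satisfied at point 5.

rule 3 at point 5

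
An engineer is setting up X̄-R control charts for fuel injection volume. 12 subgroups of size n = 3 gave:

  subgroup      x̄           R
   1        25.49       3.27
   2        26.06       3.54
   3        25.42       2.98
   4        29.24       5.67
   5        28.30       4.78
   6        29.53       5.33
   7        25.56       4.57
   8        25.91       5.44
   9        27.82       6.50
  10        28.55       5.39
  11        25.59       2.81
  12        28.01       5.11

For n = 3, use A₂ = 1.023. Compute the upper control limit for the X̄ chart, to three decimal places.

31.845

X̄̄ = (25.49 + 26.06 + 25.42 + 29.24 + 28.30 + 29.53 + 25.56 + 25.91 + 27.82 + 28.55 + 25.59 + 28.01) / 12 = 325.4800 / 12 = 27.1233
R̄ = (3.27 + 3.54 + 2.98 + 5.67 + 4.78 + 5.33 + 4.57 + 5.44 + 6.50 + 5.39 + 2.81 + 5.11) / 12 = 55.3900 / 12 = 4.6158
UCL = X̄̄ + A₂·R̄ = 27.1233 + 1.023 × 4.6158 = 31.8453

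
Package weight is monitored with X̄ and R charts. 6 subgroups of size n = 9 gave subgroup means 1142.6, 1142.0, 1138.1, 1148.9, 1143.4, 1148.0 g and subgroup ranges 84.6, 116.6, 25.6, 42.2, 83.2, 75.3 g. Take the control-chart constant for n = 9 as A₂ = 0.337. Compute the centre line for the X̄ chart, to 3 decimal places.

X̄̄ = (1142.6 + 1142.0 + 1138.1 + 1148.9 + 1143.4 + 1148.0) / 6 = 6863.0000 / 6 = 1143.8333
CL = X̄̄ = 1143.8333

1143.833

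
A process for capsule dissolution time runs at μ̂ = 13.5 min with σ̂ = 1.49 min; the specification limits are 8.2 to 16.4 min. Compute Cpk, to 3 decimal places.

0.649

Cpu = (USL − μ̂) / (3σ̂) = (16.4 − 13.5) / (3 × 1.49) = 0.6488; Cpl = (μ̂ − LSL) / (3σ̂) = (13.5 − 8.2) / (3 × 1.49) = 1.1857; Cpk = min(Cpu, Cpl) = 0.6488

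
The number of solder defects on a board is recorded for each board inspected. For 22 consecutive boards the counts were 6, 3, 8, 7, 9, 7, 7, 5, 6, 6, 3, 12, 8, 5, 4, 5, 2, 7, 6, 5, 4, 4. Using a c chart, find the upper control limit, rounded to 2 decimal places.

13.13

c̄ = (6 + 3 + 8 + 7 + 9 + 7 + 7 + 5 + 6 + 6 + 3 + 12 + 8 + 5 + 4 + 5 + 2 + 7 + 6 + 5 + 4 + 4) / 22 = 129 / 22 = 5.8636
UCL = c̄ + 3√c̄ = 5.8636 + 3 × √5.8636 = 5.8636 + 3 × 2.4215 = 13.1281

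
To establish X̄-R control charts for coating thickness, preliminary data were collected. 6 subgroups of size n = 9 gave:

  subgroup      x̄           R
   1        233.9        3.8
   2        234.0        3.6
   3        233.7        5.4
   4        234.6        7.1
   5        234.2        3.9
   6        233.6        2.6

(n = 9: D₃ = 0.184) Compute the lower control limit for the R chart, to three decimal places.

R̄ = (3.8 + 3.6 + 5.4 + 7.1 + 3.9 + 2.6) / 6 = 26.4000 / 6 = 4.4000
LCL_R = D₃·R̄ = 0.184 × 4.4000 = 0.8096

0.810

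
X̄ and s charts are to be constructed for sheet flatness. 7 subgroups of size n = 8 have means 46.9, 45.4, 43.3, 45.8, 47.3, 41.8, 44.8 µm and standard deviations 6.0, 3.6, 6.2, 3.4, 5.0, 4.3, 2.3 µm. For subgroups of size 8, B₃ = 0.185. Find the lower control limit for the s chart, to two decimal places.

s̄ = (6.0 + 3.6 + 6.2 + 3.4 + 5.0 + 4.3 + 2.3) / 7 = 4.4000
LCL_s = B₃·s̄ = 0.185 × 4.4000 = 0.8140

0.81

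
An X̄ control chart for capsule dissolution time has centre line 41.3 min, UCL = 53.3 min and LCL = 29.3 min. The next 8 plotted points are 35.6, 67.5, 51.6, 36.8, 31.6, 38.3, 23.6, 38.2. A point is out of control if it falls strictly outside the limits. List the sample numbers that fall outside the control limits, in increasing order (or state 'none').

2, 7

Compare each point to [29.3, 53.3]: sample 2 = 67.5 > UCL; sample 7 = 23.6 < LCL.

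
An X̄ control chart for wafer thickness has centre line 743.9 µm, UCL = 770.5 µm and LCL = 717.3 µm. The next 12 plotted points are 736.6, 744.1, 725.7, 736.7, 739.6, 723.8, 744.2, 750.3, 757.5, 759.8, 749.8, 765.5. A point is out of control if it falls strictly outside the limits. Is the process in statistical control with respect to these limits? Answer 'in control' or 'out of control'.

in control

All 12 points lie within [717.3, 770.5].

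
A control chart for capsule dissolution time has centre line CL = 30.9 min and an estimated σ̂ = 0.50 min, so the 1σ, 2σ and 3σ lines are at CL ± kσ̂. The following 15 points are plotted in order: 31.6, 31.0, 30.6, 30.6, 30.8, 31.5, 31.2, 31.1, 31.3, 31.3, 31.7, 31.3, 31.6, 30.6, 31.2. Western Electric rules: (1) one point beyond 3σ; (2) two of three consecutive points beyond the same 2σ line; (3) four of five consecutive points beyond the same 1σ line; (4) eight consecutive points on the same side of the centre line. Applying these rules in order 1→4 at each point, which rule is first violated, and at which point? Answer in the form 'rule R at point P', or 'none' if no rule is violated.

rule 4 at point 13

Zone of each point (C = within 1σ̂, B = 1σ̂–2σ̂, A = 2σ̂–3σ̂, * = beyond 3σ̂; sign = side of CL): 1:+B, 2:+C, 3:-C, 4:-C, 5:-C, 6:+B, 7:+C, 8:+C, 9:+C, 10:+C, 11:+B, 12:+C, 13:+B, 14:-C, 15:+C
Rule 4 (eight consecutive points on the same side of the centre line) is satisfied at point 13.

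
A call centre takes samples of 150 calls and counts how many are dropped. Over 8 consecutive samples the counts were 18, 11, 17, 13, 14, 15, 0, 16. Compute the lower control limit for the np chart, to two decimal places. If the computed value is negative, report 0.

p̄ = Σdᵢ / (k·n) = 104 / (8 × 150) = 0.08667
LCL = np̄ − 3·√(np̄(1−p̄)) = 13.0000 − 3 × 3.4458 = 2.6627

2.66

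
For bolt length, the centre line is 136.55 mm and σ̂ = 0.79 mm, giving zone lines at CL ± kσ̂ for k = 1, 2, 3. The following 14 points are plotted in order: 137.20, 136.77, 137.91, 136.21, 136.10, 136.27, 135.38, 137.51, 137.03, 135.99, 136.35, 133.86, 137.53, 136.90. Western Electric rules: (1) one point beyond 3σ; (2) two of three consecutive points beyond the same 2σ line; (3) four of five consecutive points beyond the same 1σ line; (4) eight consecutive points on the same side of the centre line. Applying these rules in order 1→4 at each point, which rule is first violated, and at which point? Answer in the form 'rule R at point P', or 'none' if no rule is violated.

Zone of each point (C = within 1σ̂, B = 1σ̂–2σ̂, A = 2σ̂–3σ̂, * = beyond 3σ̂; sign = side of CL): 1:+C, 2:+C, 3:+B, 4:-C, 5:-C, 6:-C, 7:-B, 8:+B, 9:+C, 10:-C, 11:-C, 12:-*, 13:+B, 14:+C
Rule 1 (one point beyond the 3σ limits) is satisfied at point 12.

rule 1 at point 12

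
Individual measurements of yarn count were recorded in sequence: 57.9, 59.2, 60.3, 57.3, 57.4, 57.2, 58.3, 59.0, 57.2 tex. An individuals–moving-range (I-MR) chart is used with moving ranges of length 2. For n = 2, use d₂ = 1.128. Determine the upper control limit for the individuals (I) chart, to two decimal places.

X̄ = (57.9 + 59.2 + 60.3 + 57.3 + 57.4 + 57.2 + 58.3 + 59.0 + 57.2) / 9 = 58.2000
Moving ranges: 1.3, 1.1, 3.0, 0.1, 0.2, 1.1, 0.7, 1.8; M̄R̄ = 9.3000 / 8 = 1.1625
UCL = X̄ + 3·M̄R̄/d₂ = 58.2000 + 3 × 1.1625 / 1.128 = 61.2918

61.29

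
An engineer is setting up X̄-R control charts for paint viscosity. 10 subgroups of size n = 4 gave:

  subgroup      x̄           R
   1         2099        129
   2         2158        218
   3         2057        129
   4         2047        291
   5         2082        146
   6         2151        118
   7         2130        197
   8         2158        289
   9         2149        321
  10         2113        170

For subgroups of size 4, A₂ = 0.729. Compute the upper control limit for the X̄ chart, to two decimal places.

2260.78

X̄̄ = (2099 + 2158 + 2057 + 2047 + 2082 + 2151 + 2130 + 2158 + 2149 + 2113) / 10 = 21144.0000 / 10 = 2114.4000
R̄ = (129 + 218 + 129 + 291 + 146 + 118 + 197 + 289 + 321 + 170) / 10 = 2008.0000 / 10 = 200.8000
UCL = X̄̄ + A₂·R̄ = 2114.4000 + 0.729 × 200.8000 = 2260.7832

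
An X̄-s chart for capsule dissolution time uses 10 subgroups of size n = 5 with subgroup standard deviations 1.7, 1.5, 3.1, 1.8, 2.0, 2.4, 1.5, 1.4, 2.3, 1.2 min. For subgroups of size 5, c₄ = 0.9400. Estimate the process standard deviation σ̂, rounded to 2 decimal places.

s̄ = (1.7 + 1.5 + 3.1 + 1.8 + 2.0 + 2.4 + 1.5 + 1.4 + 2.3 + 1.2) / 10 = 1.8900
σ̂ = s̄ / c₄ = 1.8900 / 0.9400 = 2.0106

2.01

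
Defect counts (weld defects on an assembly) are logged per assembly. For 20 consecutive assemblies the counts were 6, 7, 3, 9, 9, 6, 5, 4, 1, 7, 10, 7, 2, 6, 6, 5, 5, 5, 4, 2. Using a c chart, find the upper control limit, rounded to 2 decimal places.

c̄ = (6 + 7 + 3 + 9 + 9 + 6 + 5 + 4 + 1 + 7 + 10 + 7 + 2 + 6 + 6 + 5 + 5 + 5 + 4 + 2) / 20 = 109 / 20 = 5.4500
UCL = c̄ + 3√c̄ = 5.4500 + 3 × √5.4500 = 5.4500 + 3 × 2.3345 = 12.4536

12.45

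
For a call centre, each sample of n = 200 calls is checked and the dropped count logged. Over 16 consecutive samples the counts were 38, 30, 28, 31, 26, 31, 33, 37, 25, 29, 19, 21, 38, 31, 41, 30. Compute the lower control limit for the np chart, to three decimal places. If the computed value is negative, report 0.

15.248

p̄ = Σdᵢ / (k·n) = 488 / (16 × 200) = 0.15250
LCL = np̄ − 3·√(np̄(1−p̄)) = 30.5000 − 3 × 5.0842 = 15.2475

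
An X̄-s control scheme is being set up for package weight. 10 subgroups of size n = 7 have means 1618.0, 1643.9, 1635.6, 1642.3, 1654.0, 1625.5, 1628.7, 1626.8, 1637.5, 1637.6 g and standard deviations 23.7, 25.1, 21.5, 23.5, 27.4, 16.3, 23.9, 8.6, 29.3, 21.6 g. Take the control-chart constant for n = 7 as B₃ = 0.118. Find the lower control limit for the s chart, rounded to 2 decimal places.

s̄ = (23.7 + 25.1 + 21.5 + 23.5 + 27.4 + 16.3 + 23.9 + 8.6 + 29.3 + 21.6) / 10 = 22.0900
LCL_s = B₃·s̄ = 0.118 × 22.0900 = 2.6066

2.61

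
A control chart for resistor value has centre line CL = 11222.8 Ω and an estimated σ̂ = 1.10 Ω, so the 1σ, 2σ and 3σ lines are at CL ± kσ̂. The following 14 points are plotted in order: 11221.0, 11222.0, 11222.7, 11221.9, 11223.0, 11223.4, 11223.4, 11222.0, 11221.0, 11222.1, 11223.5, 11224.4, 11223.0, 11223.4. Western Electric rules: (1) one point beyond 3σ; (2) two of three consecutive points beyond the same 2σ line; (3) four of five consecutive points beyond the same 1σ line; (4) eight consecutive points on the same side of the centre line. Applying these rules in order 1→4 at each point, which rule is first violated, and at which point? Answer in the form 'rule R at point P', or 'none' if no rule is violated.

Zone of each point (C = within 1σ̂, B = 1σ̂–2σ̂, A = 2σ̂–3σ̂, * = beyond 3σ̂; sign = side of CL): 1:-B, 2:-C, 3:-C, 4:-C, 5:+C, 6:+C, 7:+C, 8:-C, 9:-B, 10:-C, 11:+C, 12:+B, 13:+C, 14:+C
No rule fires across all 14 points.

none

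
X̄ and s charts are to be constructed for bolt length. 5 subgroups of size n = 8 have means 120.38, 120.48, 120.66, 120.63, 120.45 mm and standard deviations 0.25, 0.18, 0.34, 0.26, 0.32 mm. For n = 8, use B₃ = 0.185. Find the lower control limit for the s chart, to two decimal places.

0.05

s̄ = (0.25 + 0.18 + 0.34 + 0.26 + 0.32) / 5 = 0.2700
LCL_s = B₃·s̄ = 0.185 × 0.2700 = 0.0500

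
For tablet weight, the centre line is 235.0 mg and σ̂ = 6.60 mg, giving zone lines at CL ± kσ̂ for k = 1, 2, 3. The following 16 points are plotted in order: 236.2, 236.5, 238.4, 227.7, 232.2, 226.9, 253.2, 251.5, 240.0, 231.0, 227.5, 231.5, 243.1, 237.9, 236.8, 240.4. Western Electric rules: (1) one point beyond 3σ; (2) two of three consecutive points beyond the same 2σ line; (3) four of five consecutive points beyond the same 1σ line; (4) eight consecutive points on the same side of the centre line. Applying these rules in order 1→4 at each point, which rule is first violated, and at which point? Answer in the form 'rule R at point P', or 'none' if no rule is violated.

Zone of each point (C = within 1σ̂, B = 1σ̂–2σ̂, A = 2σ̂–3σ̂, * = beyond 3σ̂; sign = side of CL): 1:+C, 2:+C, 3:+C, 4:-B, 5:-C, 6:-B, 7:+A, 8:+A, 9:+C, 10:-C, 11:-B, 12:-C, 13:+B, 14:+C, 15:+C, 16:+C
Rule 2 (two of three consecutive points beyond the same 2σ limit) is satisfied at point 8.

rule 2 at point 8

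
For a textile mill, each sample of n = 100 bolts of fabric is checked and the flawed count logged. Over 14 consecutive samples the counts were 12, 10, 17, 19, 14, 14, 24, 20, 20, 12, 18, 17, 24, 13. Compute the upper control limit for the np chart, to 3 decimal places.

p̄ = Σdᵢ / (k·n) = 234 / (14 × 100) = 0.16714
UCL = np̄ + 3·√(np̄(1−p̄)) = 16.7143 + 3 × √(16.7143×0.83286) = 16.7143 + 3 × 3.7310 = 27.9074

27.907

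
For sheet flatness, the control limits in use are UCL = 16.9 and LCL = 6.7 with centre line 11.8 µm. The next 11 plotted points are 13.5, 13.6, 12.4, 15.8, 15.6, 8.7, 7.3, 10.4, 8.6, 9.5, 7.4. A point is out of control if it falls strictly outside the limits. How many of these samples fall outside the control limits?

All 11 points lie within [6.7, 16.9].

0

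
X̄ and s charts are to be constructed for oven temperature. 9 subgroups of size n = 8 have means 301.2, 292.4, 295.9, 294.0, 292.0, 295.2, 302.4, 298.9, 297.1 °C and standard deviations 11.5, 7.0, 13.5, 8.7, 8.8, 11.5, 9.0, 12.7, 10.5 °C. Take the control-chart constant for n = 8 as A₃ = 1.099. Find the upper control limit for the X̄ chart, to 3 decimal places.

307.947

X̄̄ = (301.2 + 292.4 + 295.9 + 294.0 + 292.0 + 295.2 + 302.4 + 298.9 + 297.1) / 9 = 296.5667
s̄ = (11.5 + 7.0 + 13.5 + 8.7 + 8.8 + 11.5 + 9.0 + 12.7 + 10.5) / 9 = 10.3556
UCL = X̄̄ + A₃·s̄ = 296.5667 + 1.099 × 10.3556 = 307.9474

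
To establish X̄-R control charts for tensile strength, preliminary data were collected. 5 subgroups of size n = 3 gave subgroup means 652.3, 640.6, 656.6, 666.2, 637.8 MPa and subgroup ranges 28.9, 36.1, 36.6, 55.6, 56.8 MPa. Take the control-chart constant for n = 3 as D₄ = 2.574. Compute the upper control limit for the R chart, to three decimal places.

R̄ = (28.9 + 36.1 + 36.6 + 55.6 + 56.8) / 5 = 214.0000 / 5 = 42.8000
UCL_R = D₄·R̄ = 2.574 × 42.8000 = 110.1672

110.167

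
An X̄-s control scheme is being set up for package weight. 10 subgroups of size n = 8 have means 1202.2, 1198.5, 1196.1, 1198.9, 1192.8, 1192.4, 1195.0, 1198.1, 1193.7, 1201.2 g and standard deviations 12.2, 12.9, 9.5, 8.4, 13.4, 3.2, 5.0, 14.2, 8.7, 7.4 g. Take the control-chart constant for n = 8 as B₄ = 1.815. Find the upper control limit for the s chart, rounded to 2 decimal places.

s̄ = (12.2 + 12.9 + 9.5 + 8.4 + 13.4 + 3.2 + 5.0 + 14.2 + 8.7 + 7.4) / 10 = 9.4900
UCL_s = B₄·s̄ = 1.815 × 9.4900 = 17.2244

17.22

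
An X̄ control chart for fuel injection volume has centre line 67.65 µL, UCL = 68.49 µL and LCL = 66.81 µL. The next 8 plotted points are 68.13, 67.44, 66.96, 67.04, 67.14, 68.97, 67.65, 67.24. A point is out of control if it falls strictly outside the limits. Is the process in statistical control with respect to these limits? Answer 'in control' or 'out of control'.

out of control

Compare each point to [66.81, 68.49]: sample 6 = 68.97 > UCL.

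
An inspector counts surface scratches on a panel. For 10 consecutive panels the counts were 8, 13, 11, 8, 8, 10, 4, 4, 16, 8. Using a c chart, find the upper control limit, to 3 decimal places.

c̄ = (8 + 13 + 11 + 8 + 8 + 10 + 4 + 4 + 16 + 8) / 10 = 90 / 10 = 9.0000
UCL = c̄ + 3√c̄ = 9.0000 + 3 × √9.0000 = 9.0000 + 3 × 3.0000 = 18.0000

18.000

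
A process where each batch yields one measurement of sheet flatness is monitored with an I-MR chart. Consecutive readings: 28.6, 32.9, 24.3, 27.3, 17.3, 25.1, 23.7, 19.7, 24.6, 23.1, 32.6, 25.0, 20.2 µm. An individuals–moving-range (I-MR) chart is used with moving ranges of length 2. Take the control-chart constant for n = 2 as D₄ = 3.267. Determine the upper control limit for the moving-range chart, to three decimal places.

18.350

Moving ranges: 4.3, 8.6, 3.0, 10.0, 7.8, 1.4, 4.0, 4.9, 1.5, 9.5, 7.6, 4.8; M̄R̄ = 67.4000 / 12 = 5.6167
UCL_MR = D₄·M̄R̄ = 3.267 × 5.6167 = 18.3497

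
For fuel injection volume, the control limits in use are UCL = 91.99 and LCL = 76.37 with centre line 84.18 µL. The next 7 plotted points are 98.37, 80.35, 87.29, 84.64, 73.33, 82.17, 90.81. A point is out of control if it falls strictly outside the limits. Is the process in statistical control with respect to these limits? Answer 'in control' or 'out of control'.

Compare each point to [76.37, 91.99]: sample 1 = 98.37 > UCL; sample 5 = 73.33 < LCL.

out of control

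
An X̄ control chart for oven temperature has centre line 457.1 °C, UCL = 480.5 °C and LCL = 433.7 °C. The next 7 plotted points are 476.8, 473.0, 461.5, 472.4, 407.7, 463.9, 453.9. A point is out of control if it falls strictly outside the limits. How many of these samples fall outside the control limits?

Compare each point to [433.7, 480.5]: sample 5 = 407.7 < LCL.

1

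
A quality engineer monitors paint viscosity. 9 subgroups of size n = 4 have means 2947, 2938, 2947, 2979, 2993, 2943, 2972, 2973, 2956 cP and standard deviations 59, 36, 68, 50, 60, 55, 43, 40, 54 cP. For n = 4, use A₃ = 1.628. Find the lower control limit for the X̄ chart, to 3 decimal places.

2876.776

X̄̄ = (2947 + 2938 + 2947 + 2979 + 2993 + 2943 + 2972 + 2973 + 2956) / 9 = 2960.8889
s̄ = (59 + 36 + 68 + 50 + 60 + 55 + 43 + 40 + 54) / 9 = 51.6667
LCL = X̄̄ − A₃·s̄ = 2960.8889 − 1.628 × 51.6667 = 2876.7756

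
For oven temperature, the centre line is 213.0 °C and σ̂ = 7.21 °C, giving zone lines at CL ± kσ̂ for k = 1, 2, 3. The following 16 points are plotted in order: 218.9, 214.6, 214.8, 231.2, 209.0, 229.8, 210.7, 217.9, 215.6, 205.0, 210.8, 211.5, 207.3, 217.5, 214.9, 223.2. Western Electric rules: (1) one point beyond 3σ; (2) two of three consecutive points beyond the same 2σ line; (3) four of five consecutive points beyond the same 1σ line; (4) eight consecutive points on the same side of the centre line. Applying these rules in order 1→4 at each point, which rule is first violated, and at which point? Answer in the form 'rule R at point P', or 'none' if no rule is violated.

rule 2 at point 6

Zone of each point (C = within 1σ̂, B = 1σ̂–2σ̂, A = 2σ̂–3σ̂, * = beyond 3σ̂; sign = side of CL): 1:+C, 2:+C, 3:+C, 4:+A, 5:-C, 6:+A, 7:-C, 8:+C, 9:+C, 10:-B, 11:-C, 12:-C, 13:-C, 14:+C, 15:+C, 16:+B
Rule 2 (two of three consecutive points beyond the same 2σ limit) is satisfied at point 6.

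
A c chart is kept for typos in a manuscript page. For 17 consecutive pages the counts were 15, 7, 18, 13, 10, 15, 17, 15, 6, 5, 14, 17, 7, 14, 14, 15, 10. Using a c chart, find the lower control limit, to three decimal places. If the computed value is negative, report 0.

1.876

c̄ = (15 + 7 + 18 + 13 + 10 + 15 + 17 + 15 + 6 + 5 + 14 + 17 + 7 + 14 + 14 + 15 + 10) / 17 = 212 / 17 = 12.4706
LCL = c̄ − 3√c̄ = 12.4706 − 3 × 3.5314 = 1.8765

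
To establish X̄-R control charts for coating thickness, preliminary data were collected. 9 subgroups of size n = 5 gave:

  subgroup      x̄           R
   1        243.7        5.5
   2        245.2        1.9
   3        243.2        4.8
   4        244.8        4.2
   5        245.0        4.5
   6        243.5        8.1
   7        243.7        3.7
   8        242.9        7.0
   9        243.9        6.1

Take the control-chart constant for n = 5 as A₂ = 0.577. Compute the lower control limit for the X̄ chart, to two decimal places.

X̄̄ = (243.7 + 245.2 + 243.2 + 244.8 + 245.0 + 243.5 + 243.7 + 242.9 + 243.9) / 9 = 2195.9000 / 9 = 243.9889
R̄ = (5.5 + 1.9 + 4.8 + 4.2 + 4.5 + 8.1 + 3.7 + 7.0 + 6.1) / 9 = 45.8000 / 9 = 5.0889
LCL = X̄̄ − A₂·R̄ = 243.9889 − 0.577 × 5.0889 = 241.0526

241.05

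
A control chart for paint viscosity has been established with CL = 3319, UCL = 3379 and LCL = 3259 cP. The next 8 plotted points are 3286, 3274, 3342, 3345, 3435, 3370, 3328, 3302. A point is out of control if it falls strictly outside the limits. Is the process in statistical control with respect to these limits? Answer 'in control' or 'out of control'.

out of control

Compare each point to [3259, 3379]: sample 5 = 3435 > UCL.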